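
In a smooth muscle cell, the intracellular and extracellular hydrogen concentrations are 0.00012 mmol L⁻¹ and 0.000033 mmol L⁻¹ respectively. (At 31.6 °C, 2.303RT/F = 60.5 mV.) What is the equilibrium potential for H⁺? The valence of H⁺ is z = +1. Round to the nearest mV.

E = (60.5/z) · log₁₀([H⁺]_out/[H⁺]_in) with z = +1.
= (60.5/1) · log₁₀(0.000033/0.00012) = 60.50 · log₁₀(0.275)
= 60.50 · (-0.5607) = -33.92 mV

-34 mV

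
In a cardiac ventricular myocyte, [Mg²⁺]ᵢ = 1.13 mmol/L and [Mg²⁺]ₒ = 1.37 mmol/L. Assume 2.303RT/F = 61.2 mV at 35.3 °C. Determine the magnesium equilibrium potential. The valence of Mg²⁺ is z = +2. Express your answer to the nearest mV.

E = (61.2/z) · log₁₀([Mg²⁺]_out/[Mg²⁺]_in) with z = +2.
= (61.2/2) · log₁₀(1.37/1.13) = 30.60 · log₁₀(1.212)
= 30.60 · (0.0836) = 2.56 mV

3 mV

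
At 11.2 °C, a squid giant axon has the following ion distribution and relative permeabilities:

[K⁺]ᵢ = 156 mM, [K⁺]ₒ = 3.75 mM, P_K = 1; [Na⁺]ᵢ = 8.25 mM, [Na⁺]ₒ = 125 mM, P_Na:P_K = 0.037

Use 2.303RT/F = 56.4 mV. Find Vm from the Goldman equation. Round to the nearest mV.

-72 mV

Vm = 56.4 · log₁₀[(Σ P·[cation]ₒ + Σ P·[anion]ᵢ) / (Σ P·[cation]ᵢ + Σ P·[anion]ₒ)]
Numerator = 1×3.75 + 0.037×125 = 8.375
Denominator = 1×156 + 0.037×8.25 = 156.3
Vm = 56.4 · log₁₀(0.053581) = 56.4 × (-1.2710) = -71.68 mV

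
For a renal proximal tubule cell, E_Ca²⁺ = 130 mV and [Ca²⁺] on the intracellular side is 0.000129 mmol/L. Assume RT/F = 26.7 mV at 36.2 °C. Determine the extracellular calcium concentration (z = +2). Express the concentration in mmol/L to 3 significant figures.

2.19 mmol/L

Nernst: E = (26.7/2) · ln([out]/[in]), so ln([out]/[in]) = 130.0 × 2 / 26.7 = 9.7378.
[out]/[in] = e^(9.7378) = 1.695e+04.
[out] = 1.695e+04 × 0.000129 = 2.186 mmol/L.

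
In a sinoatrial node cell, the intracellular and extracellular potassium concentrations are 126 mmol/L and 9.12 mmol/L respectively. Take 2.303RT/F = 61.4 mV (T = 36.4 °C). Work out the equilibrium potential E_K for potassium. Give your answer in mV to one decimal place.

-70.0 mV

E = (61.4/z) · log₁₀([K⁺]_out/[K⁺]_in) with z = +1.
= (61.4/1) · log₁₀(9.12/126) = 61.40 · log₁₀(0.07238)
= 61.40 · (-1.1404) = -70.02 mV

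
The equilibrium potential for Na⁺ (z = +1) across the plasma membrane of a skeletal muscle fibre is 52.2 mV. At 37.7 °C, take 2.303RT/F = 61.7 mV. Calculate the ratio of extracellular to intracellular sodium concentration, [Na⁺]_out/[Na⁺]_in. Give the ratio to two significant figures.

log₁₀([out]/[in]) = E·z/(61.7) = 52.2 × 1 / 61.7 = 0.8460
[out]/[in] = 10^(0.8460) = 7.015

7.0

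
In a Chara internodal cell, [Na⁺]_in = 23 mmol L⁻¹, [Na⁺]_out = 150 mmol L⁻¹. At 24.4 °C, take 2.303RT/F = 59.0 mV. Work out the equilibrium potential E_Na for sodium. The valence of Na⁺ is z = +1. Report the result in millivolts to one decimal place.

48.0 mV

E = (59.0/z) · log₁₀([Na⁺]_out/[Na⁺]_in) with z = +1.
= (59.0/1) · log₁₀(150/23) = 59.00 · log₁₀(6.522)
= 59.00 · (0.8144) = 48.05 mV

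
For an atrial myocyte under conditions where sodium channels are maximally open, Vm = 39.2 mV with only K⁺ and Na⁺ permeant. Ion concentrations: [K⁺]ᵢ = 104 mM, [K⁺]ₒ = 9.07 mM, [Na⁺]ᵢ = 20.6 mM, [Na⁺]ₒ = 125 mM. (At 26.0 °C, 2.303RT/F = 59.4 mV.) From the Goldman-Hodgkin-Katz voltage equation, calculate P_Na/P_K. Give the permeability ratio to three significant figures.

15.1

Let α = P_Na/P_K. GHK: Vm = 59.4·log₁₀[(Kₒ + α·Naₒ)/(Kᵢ + α·Naᵢ)].
10^(Vm/59.4) = 10^(39.2/59.4) = 4.5702
So 4.5702·(Kᵢ + α·Naᵢ) = Kₒ + α·Naₒ → α = (4.5702·104.0 − 9.07) / (125.0 − 4.5702·20.6)
α = (475.3 − 9.07) / (125.0 − 94.15) = 466.2/30.85 = 15.11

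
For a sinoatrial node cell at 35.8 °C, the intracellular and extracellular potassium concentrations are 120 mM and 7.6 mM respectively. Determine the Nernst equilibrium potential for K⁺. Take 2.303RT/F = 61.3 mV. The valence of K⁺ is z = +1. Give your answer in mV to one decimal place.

E = (61.3/z) · log₁₀([K⁺]_out/[K⁺]_in) with z = +1.
= (61.3/1) · log₁₀(7.6/120) = 61.30 · log₁₀(0.06333)
= 61.30 · (-1.1984) = -73.46 mV

-73.5 mV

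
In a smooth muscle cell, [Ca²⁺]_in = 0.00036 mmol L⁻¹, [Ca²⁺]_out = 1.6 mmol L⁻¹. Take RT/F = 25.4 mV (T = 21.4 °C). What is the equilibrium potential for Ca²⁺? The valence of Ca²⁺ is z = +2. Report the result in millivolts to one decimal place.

E = (25.4/z) · ln([Ca²⁺]_out/[Ca²⁺]_in) with z = +2.
= (25.4/2) · ln(1.6/0.00036) = 12.70 · ln(4444)
= 12.70 · (8.3994) = 106.67 mV

106.7 mV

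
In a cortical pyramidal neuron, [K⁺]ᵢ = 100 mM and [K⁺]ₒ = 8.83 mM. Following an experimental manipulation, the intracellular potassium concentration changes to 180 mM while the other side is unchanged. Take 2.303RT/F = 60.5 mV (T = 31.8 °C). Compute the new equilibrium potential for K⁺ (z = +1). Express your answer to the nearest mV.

After the shift: [K⁺]_out = 8.83, [K⁺]_in = 180 mM.
E_new = (60.5/1)·log₁₀(8.83/180) = 60.50 · (-1.3093) = -79.21 mV

-79 mV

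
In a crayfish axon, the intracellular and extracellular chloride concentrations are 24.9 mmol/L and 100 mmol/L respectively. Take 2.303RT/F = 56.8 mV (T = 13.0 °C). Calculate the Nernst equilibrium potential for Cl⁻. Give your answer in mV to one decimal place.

-34.3 mV

E = (56.8/z) · log₁₀([Cl⁻]_out/[Cl⁻]_in) with z = -1.
For an anion, dividing by z = -1 reverses the sign.
= (56.8/-1) · log₁₀(100/24.9) = -56.80 · log₁₀(4.016)
= -56.80 · (0.6038) = -34.30 mV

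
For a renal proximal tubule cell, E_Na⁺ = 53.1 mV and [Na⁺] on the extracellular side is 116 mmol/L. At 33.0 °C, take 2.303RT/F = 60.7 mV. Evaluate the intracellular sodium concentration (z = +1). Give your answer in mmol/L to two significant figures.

Nernst: E = (60.7/1) · log₁₀([out]/[in]), so log₁₀([out]/[in]) = 53.1 × 1 / 60.7 = 0.8748.
[out]/[in] = 10^(0.8748) = 7.495.
[in] = 116 / 7.495 = 15.48 mmol/L.

15 mmol/L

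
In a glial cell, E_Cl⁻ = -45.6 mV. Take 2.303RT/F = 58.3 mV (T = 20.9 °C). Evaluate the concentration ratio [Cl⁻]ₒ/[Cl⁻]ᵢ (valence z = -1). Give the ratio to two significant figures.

log₁₀([out]/[in]) = E·z/(58.3) = -45.6 × -1 / 58.3 = 0.7822
[out]/[in] = 10^(0.7822) = 6.056

6.1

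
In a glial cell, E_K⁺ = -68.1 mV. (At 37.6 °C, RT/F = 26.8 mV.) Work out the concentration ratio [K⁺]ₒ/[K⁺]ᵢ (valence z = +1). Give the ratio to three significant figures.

ln([out]/[in]) = E·z/(26.8) = -68.1 × 1 / 26.8 = -2.5410
[out]/[in] = e^(-2.5410) = 0.07878

0.0788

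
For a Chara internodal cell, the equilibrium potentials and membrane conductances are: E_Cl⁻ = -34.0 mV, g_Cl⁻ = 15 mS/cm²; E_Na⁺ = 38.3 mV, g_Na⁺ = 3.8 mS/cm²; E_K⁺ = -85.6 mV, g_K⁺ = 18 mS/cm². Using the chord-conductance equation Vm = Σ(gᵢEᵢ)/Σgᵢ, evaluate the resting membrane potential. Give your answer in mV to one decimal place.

Σ gᵢEᵢ = 15·(-34.0) + 3.8·(38.3) + 18·(-85.6) = -1905.26
Σ gᵢ = 15 + 3.8 + 18 = 36.8
Vm = -1905.26 / 36.8 = -51.77 mV

-51.8 mV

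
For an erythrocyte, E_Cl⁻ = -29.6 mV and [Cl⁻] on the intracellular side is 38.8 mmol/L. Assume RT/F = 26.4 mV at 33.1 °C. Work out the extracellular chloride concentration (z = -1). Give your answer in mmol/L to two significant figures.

Nernst: E = (26.4/-1) · ln([out]/[in]), so ln([out]/[in]) = -29.6 × -1 / 26.4 = 1.1212.
[out]/[in] = e^(1.1212) = 3.069.
[out] = 3.069 × 38.8 = 119.1 mmol/L.

120 mmol/L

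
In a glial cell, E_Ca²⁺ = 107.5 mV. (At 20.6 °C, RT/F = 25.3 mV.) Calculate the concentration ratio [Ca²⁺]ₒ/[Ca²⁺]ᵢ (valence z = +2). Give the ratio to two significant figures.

ln([out]/[in]) = E·z/(25.3) = 107.5 × 2 / 25.3 = 8.4980
[out]/[in] = e^(8.4980) = 4905

4900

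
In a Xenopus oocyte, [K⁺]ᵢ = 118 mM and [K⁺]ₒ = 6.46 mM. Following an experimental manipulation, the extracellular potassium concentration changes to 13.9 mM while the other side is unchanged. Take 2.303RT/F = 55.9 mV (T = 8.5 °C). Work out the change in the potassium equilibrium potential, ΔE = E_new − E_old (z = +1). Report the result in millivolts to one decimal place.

18.6 mV

E_old = (55.9/1)·log₁₀(6.46/118) = -70.53 mV
E_new = (55.9/1)·log₁₀(13.9/118) = -51.92 mV
ΔE = -51.92 − (-70.53) = 18.60 mV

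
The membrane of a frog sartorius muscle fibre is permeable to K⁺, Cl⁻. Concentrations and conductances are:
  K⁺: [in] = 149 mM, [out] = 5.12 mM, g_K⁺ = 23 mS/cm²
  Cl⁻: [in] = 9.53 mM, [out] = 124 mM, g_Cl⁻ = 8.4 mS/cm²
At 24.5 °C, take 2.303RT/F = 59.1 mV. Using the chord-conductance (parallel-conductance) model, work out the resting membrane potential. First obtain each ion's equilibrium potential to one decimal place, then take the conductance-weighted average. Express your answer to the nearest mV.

E_K⁺ = (59.1/1)·log₁₀(5.12/149) = -86.5 mV
E_Cl⁻ = (59.1/-1)·log₁₀(124/9.53) = -65.9 mV
Vm = (Σ gᵢEᵢ)/(Σ gᵢ) = (23·-86.5 + 8.4·-65.9) / (23 + 8.4)
= -2543.06 / 31.4 = -80.99 mV

-81 mV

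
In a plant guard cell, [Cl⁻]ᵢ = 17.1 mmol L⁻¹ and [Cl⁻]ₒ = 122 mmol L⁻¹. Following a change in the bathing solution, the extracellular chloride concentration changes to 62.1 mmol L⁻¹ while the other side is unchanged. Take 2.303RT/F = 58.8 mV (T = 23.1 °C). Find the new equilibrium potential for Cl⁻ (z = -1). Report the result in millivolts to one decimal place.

After the shift: [Cl⁻]_out = 62.1, [Cl⁻]_in = 17.1 mmol L⁻¹.
E_new = (58.8/-1)·log₁₀(62.1/17.1) = -58.80 · (0.5601) = -32.93 mV

-32.9 mV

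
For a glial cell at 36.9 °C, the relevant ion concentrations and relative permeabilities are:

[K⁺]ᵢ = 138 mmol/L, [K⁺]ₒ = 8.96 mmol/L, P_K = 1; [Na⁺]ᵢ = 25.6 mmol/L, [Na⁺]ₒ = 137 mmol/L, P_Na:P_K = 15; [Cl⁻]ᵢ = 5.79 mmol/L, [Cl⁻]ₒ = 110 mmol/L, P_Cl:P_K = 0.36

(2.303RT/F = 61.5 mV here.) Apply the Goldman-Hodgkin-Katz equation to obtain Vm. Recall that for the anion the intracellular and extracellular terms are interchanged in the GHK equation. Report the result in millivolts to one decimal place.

Vm = 61.5 · log₁₀[(Σ P·[cation]ₒ + Σ P·[anion]ᵢ) / (Σ P·[cation]ᵢ + Σ P·[anion]ₒ)]
Numerator = 1×8.96 + 15×137 + 0.36×5.79 = 2066
Denominator = 1×138 + 15×25.6 + 0.36×110 = 561.6
Vm = 61.5 · log₁₀(3.6789) = 61.5 × (0.5657) = 34.79 mV

34.8 mV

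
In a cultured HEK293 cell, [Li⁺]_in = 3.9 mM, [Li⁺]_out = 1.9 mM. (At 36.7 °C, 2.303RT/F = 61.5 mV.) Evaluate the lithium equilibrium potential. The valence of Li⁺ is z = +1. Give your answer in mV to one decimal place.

E = (61.5/z) · log₁₀([Li⁺]_out/[Li⁺]_in) with z = +1.
= (61.5/1) · log₁₀(1.9/3.9) = 61.50 · log₁₀(0.4872)
= 61.50 · (-0.3123) = -19.21 mV

-19.2 mV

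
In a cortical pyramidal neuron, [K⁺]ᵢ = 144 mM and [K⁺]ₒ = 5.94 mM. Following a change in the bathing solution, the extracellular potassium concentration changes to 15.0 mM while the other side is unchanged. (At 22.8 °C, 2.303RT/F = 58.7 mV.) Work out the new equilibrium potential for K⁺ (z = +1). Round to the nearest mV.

After the shift: [K⁺]_out = 15.0, [K⁺]_in = 144 mM.
E_new = (58.7/1)·log₁₀(15.0/144) = 58.70 · (-0.9823) = -57.66 mV

-58 mV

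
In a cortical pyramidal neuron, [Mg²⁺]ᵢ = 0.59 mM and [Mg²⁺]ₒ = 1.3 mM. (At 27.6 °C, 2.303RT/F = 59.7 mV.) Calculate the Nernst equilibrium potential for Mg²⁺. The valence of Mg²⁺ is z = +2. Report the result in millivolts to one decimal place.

10.2 mV

E = (59.7/z) · log₁₀([Mg²⁺]_out/[Mg²⁺]_in) with z = +2.
= (59.7/2) · log₁₀(1.3/0.59) = 29.85 · log₁₀(2.203)
= 29.85 · (0.3431) = 10.24 mV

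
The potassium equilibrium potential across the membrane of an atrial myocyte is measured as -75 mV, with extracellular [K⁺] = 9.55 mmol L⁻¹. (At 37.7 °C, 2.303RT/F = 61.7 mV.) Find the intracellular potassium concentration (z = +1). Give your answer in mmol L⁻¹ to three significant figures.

157 mmol L⁻¹

Nernst: E = (61.7/1) · log₁₀([out]/[in]), so log₁₀([out]/[in]) = -75.0 × 1 / 61.7 = -1.2156.
[out]/[in] = 10^(-1.2156) = 0.06088.
[in] = 9.55 / 0.06088 = 156.9 mmol L⁻¹.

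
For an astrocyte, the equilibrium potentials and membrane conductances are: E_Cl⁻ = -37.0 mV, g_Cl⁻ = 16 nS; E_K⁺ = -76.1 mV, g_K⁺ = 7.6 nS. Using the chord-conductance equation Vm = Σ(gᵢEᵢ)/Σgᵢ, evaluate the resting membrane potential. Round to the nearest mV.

-50 mV

Σ gᵢEᵢ = 16·(-37.0) + 7.6·(-76.1) = -1170.36
Σ gᵢ = 16 + 7.6 = 23.6
Vm = -1170.36 / 23.6 = -49.59 mV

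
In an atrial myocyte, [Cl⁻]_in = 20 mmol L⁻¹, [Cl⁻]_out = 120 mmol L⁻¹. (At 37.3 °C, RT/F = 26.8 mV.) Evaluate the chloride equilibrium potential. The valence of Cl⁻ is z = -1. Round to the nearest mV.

-48 mV

E = (26.8/z) · ln([Cl⁻]_out/[Cl⁻]_in) with z = -1.
For an anion, dividing by z = -1 reverses the sign.
= (26.8/-1) · ln(120/20) = -26.80 · ln(6)
= -26.80 · (1.7918) = -48.02 mV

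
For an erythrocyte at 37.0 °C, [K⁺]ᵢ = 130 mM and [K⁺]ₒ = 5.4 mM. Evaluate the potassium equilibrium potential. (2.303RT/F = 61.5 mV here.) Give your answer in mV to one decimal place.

-85.0 mV

E = (61.5/z) · log₁₀([K⁺]_out/[K⁺]_in) with z = +1.
= (61.5/1) · log₁₀(5.4/130) = 61.50 · log₁₀(0.04154)
= 61.50 · (-1.3815) = -84.97 mV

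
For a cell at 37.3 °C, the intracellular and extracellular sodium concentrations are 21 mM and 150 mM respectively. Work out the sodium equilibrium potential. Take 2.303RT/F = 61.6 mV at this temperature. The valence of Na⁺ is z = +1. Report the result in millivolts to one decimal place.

E = (61.6/z) · log₁₀([Na⁺]_out/[Na⁺]_in) with z = +1.
= (61.6/1) · log₁₀(150/21) = 61.60 · log₁₀(7.143)
= 61.60 · (0.8539) = 52.60 mV

52.6 mV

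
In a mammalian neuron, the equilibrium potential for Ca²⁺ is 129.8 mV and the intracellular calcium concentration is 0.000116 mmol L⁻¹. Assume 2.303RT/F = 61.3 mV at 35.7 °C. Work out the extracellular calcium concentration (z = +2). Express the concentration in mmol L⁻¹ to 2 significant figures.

2.0 mmol L⁻¹

Nernst: E = (61.3/2) · log₁₀([out]/[in]), so log₁₀([out]/[in]) = 129.8 × 2 / 61.3 = 4.2349.
[out]/[in] = 10^(4.2349) = 1.718e+04.
[out] = 1.718e+04 × 0.000116 = 1.992 mmol L⁻¹.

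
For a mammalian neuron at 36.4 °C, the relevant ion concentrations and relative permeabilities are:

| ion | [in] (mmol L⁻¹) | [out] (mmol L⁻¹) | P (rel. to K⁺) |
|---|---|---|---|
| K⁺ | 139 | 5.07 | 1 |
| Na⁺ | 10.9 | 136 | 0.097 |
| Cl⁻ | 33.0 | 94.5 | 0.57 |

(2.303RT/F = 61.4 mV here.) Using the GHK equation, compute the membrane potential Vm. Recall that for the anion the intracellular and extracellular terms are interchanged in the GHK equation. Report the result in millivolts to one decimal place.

-44.1 mV

Vm = 61.4 · log₁₀[(Σ P·[cation]ₒ + Σ P·[anion]ᵢ) / (Σ P·[cation]ᵢ + Σ P·[anion]ₒ)]
Numerator = 1×5.07 + 0.097×136 + 0.57×33.0 = 37.07
Denominator = 1×139 + 0.097×10.9 + 0.57×94.5 = 193.9
Vm = 61.4 · log₁₀(0.19117) = 61.4 × (-0.7186) = -44.12 mV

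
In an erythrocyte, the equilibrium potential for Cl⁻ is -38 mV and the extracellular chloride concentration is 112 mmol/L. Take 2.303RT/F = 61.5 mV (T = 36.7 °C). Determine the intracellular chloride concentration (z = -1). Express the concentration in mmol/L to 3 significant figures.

Nernst: E = (61.5/-1) · log₁₀([out]/[in]), so log₁₀([out]/[in]) = -38.0 × -1 / 61.5 = 0.6179.
[out]/[in] = 10^(0.6179) = 4.148.
[in] = 112 / 4.148 = 27 mmol/L.

27.0 mmol/L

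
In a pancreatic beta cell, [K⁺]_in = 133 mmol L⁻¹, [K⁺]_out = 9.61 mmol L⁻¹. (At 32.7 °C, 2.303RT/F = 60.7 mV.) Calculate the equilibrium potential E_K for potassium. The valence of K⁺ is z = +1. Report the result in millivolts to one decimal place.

E = (60.7/z) · log₁₀([K⁺]_out/[K⁺]_in) with z = +1.
= (60.7/1) · log₁₀(9.61/133) = 60.70 · log₁₀(0.07226)
= 60.70 · (-1.1411) = -69.27 mV

-69.3 mV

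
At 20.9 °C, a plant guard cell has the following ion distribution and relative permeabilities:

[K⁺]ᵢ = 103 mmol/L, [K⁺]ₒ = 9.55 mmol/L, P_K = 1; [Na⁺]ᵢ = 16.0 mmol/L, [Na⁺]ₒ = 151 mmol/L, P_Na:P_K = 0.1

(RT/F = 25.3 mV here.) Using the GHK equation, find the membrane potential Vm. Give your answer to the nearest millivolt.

Vm = 25.3 · ln[(Σ P·[cation]ₒ + Σ P·[anion]ᵢ) / (Σ P·[cation]ᵢ + Σ P·[anion]ₒ)]
Numerator = 1×9.55 + 0.1×151 = 24.65
Denominator = 1×103 + 0.1×16.0 = 104.6
Vm = 25.3 · ln(0.23566) = 25.3 × (-1.4454) = -36.57 mV

-37 mV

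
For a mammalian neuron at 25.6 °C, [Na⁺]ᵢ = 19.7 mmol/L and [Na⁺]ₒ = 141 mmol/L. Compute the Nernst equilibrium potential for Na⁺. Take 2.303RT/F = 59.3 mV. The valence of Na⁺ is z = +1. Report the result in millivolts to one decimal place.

E = (59.3/z) · log₁₀([Na⁺]_out/[Na⁺]_in) with z = +1.
= (59.3/1) · log₁₀(141/19.7) = 59.30 · log₁₀(7.157)
= 59.30 · (0.8548) = 50.69 mV

50.7 mV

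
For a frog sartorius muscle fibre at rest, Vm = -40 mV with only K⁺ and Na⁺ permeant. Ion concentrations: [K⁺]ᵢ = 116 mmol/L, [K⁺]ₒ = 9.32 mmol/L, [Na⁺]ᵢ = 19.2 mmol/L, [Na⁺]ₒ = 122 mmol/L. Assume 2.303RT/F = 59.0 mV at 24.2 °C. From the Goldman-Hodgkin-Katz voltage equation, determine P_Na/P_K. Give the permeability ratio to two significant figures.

Let α = P_Na/P_K. GHK: Vm = 59.0·log₁₀[(Kₒ + α·Naₒ)/(Kᵢ + α·Naᵢ)].
10^(Vm/59.0) = 10^(-40.0/59.0) = 0.20991
So 0.20991·(Kᵢ + α·Naᵢ) = Kₒ + α·Naₒ → α = (0.20991·116.0 − 9.32) / (122.0 − 0.20991·19.2)
α = (24.35 − 9.32) / (122.0 − 4.03) = 15.03/118 = 0.1274

0.13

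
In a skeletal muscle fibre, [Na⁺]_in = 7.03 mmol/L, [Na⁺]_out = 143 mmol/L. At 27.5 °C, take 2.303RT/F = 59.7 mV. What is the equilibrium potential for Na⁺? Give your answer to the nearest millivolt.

78 mV

E = (59.7/z) · log₁₀([Na⁺]_out/[Na⁺]_in) with z = +1.
= (59.7/1) · log₁₀(143/7.03) = 59.70 · log₁₀(20.34)
= 59.70 · (1.3084) = 78.11 mV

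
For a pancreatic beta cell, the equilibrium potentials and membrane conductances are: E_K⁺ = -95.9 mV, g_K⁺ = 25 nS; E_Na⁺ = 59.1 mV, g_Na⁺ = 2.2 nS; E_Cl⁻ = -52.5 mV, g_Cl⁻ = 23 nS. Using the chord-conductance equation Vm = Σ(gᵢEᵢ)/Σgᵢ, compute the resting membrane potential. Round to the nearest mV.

Σ gᵢEᵢ = 25·(-95.9) + 2.2·(59.1) + 23·(-52.5) = -3474.98
Σ gᵢ = 25 + 2.2 + 23 = 50.2
Vm = -3474.98 / 50.2 = -69.22 mV

-69 mV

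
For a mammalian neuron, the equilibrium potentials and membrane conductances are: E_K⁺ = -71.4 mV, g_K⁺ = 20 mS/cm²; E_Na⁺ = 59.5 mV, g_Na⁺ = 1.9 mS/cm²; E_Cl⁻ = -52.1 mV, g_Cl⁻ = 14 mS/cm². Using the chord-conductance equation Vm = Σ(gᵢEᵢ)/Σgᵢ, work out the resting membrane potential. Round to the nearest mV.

Σ gᵢEᵢ = 20·(-71.4) + 1.9·(59.5) + 14·(-52.1) = -2044.35
Σ gᵢ = 20 + 1.9 + 14 = 35.9
Vm = -2044.35 / 35.9 = -56.95 mV

-57 mV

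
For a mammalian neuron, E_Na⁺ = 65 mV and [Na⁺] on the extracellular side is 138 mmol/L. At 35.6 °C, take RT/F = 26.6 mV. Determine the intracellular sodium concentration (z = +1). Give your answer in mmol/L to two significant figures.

Nernst: E = (26.6/1) · ln([out]/[in]), so ln([out]/[in]) = 65.0 × 1 / 26.6 = 2.4436.
[out]/[in] = e^(2.4436) = 11.51.
[in] = 138 / 11.51 = 11.98 mmol/L.

12 mmol/L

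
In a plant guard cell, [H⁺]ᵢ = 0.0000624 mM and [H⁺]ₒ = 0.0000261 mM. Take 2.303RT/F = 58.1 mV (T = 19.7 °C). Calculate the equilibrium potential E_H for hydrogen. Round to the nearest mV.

-22 mV

E = (58.1/z) · log₁₀([H⁺]_out/[H⁺]_in) with z = +1.
= (58.1/1) · log₁₀(0.0000261/0.0000624) = 58.10 · log₁₀(0.4183)
= 58.10 · (-0.3785) = -21.99 mV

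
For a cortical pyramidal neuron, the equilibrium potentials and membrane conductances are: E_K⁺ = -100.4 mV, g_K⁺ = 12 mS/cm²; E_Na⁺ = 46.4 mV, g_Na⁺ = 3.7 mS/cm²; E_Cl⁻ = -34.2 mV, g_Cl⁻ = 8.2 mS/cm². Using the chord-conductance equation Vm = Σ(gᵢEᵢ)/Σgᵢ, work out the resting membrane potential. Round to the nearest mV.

Σ gᵢEᵢ = 12·(-100.4) + 3.7·(46.4) + 8.2·(-34.2) = -1313.56
Σ gᵢ = 12 + 3.7 + 8.2 = 23.9
Vm = -1313.56 / 23.9 = -54.96 mV

-55 mV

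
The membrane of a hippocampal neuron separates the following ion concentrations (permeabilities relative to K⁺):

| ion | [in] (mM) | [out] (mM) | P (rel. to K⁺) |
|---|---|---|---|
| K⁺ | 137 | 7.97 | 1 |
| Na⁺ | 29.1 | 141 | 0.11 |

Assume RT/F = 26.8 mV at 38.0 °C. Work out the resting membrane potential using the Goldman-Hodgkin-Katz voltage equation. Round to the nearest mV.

-48 mV

Vm = 26.8 · ln[(Σ P·[cation]ₒ + Σ P·[anion]ᵢ) / (Σ P·[cation]ᵢ + Σ P·[anion]ₒ)]
Numerator = 1×7.97 + 0.11×141 = 23.48
Denominator = 1×137 + 0.11×29.1 = 140.2
Vm = 26.8 · ln(0.16747) = 26.8 × (-1.7869) = -47.89 mV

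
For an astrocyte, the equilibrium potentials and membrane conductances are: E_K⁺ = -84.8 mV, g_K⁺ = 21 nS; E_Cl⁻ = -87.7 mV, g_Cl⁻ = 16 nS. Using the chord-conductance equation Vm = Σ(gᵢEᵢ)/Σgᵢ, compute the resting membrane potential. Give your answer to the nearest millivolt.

-86 mV

Σ gᵢEᵢ = 21·(-84.8) + 16·(-87.7) = -3184.00
Σ gᵢ = 21 + 16 = 37
Vm = -3184.00 / 37 = -86.05 mV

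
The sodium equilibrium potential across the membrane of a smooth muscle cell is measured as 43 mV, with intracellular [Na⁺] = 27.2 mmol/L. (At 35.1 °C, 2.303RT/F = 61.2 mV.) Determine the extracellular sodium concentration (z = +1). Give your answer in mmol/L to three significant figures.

137 mmol/L

Nernst: E = (61.2/1) · log₁₀([out]/[in]), so log₁₀([out]/[in]) = 43.0 × 1 / 61.2 = 0.7026.
[out]/[in] = 10^(0.7026) = 5.042.
[out] = 5.042 × 27.2 = 137.1 mmol/L.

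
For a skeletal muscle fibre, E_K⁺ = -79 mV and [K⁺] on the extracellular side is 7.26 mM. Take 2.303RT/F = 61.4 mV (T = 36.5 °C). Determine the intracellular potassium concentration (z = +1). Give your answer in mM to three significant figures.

Nernst: E = (61.4/1) · log₁₀([out]/[in]), so log₁₀([out]/[in]) = -79.0 × 1 / 61.4 = -1.2866.
[out]/[in] = 10^(-1.2866) = 0.05168.
[in] = 7.26 / 0.05168 = 140.5 mM.

140 mM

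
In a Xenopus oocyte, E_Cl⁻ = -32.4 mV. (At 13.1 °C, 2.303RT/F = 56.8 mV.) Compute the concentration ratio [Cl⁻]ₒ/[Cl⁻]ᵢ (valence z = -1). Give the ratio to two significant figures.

log₁₀([out]/[in]) = E·z/(56.8) = -32.4 × -1 / 56.8 = 0.5704
[out]/[in] = 10^(0.5704) = 3.719

3.7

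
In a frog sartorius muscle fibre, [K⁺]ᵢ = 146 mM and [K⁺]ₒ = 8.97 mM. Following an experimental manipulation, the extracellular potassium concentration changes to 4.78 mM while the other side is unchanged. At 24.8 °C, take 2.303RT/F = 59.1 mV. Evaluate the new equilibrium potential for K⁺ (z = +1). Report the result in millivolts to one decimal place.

After the shift: [K⁺]_out = 4.78, [K⁺]_in = 146 mM.
E_new = (59.1/1)·log₁₀(4.78/146) = 59.10 · (-1.4849) = -87.76 mV

-87.8 mV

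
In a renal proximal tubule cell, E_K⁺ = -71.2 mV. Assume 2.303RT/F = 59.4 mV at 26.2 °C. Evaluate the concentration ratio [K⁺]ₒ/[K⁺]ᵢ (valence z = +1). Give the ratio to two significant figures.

0.063

log₁₀([out]/[in]) = E·z/(59.4) = -71.2 × 1 / 59.4 = -1.1987
[out]/[in] = 10^(-1.1987) = 0.06329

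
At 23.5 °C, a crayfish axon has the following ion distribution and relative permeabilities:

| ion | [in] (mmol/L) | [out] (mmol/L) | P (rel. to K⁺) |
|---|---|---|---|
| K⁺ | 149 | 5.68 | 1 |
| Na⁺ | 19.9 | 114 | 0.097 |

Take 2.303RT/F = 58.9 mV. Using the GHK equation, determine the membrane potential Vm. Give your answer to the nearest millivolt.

-56 mV

Vm = 58.9 · log₁₀[(Σ P·[cation]ₒ + Σ P·[anion]ᵢ) / (Σ P·[cation]ᵢ + Σ P·[anion]ₒ)]
Numerator = 1×5.68 + 0.097×114 = 16.74
Denominator = 1×149 + 0.097×19.9 = 150.9
Vm = 58.9 · log₁₀(0.1109) = 58.9 × (-0.9551) = -56.25 mV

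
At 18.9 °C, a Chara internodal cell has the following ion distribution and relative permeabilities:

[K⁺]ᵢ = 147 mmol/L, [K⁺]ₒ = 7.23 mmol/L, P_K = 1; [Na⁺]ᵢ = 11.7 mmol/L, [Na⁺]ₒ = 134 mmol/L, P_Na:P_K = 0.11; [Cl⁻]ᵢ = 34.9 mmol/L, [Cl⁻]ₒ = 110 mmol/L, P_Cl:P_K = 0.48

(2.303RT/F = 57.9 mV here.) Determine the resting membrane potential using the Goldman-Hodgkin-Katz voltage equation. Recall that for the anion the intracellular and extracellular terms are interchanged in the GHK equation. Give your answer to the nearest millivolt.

Vm = 57.9 · log₁₀[(Σ P·[cation]ₒ + Σ P·[anion]ᵢ) / (Σ P·[cation]ᵢ + Σ P·[anion]ₒ)]
Numerator = 1×7.23 + 0.11×134 + 0.48×34.9 = 38.72
Denominator = 1×147 + 0.11×11.7 + 0.48×110 = 201.1
Vm = 57.9 · log₁₀(0.19256) = 57.9 × (-0.7154) = -41.42 mV

-41 mV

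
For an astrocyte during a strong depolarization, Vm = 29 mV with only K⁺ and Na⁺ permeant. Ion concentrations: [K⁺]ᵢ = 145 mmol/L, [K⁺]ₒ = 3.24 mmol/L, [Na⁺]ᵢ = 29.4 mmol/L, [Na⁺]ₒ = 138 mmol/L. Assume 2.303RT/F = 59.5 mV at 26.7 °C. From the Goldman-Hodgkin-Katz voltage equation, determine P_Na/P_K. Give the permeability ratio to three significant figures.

9.27

Let α = P_Na/P_K. GHK: Vm = 59.5·log₁₀[(Kₒ + α·Naₒ)/(Kᵢ + α·Naᵢ)].
10^(Vm/59.5) = 10^(29.0/59.5) = 3.0718
So 3.0718·(Kᵢ + α·Naᵢ) = Kₒ + α·Naₒ → α = (3.0718·145.0 − 3.24) / (138.0 − 3.0718·29.4)
α = (445.4 − 3.24) / (138.0 − 90.31) = 442.2/47.69 = 9.272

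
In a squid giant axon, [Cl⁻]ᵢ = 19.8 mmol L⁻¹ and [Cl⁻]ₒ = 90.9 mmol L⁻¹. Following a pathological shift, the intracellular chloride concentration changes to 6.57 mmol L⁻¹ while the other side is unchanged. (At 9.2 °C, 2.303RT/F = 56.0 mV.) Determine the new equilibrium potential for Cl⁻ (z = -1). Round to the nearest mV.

After the shift: [Cl⁻]_out = 90.9, [Cl⁻]_in = 6.57 mmol L⁻¹.
E_new = (56.0/-1)·log₁₀(90.9/6.57) = -56.00 · (1.1410) = -63.90 mV

-64 mV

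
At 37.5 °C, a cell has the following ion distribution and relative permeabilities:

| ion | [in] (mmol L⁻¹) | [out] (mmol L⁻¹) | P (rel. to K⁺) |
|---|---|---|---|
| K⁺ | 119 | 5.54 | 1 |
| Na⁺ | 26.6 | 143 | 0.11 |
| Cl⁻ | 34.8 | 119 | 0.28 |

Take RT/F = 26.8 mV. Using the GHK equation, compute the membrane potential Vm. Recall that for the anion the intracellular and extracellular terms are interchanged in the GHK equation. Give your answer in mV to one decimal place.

Vm = 26.8 · ln[(Σ P·[cation]ₒ + Σ P·[anion]ᵢ) / (Σ P·[cation]ᵢ + Σ P·[anion]ₒ)]
Numerator = 1×5.54 + 0.11×143 + 0.28×34.8 = 31.01
Denominator = 1×119 + 0.11×26.6 + 0.28×119 = 155.2
Vm = 26.8 · ln(0.19977) = 26.8 × (-1.6106) = -43.16 mV

-43.2 mV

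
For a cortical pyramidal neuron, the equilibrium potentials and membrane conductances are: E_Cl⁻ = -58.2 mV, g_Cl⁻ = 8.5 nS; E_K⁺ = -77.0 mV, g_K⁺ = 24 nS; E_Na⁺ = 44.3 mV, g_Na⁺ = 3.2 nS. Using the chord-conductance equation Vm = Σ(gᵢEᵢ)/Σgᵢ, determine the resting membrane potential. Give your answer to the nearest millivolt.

-62 mV

Σ gᵢEᵢ = 8.5·(-58.2) + 24·(-77.0) + 3.2·(44.3) = -2200.94
Σ gᵢ = 8.5 + 24 + 3.2 = 35.7
Vm = -2200.94 / 35.7 = -61.65 mV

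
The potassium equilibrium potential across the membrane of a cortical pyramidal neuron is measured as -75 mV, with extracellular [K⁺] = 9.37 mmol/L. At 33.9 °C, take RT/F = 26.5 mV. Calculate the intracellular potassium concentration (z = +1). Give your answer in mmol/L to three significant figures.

159 mmol/L

Nernst: E = (26.5/1) · ln([out]/[in]), so ln([out]/[in]) = -75.0 × 1 / 26.5 = -2.8302.
[out]/[in] = e^(-2.8302) = 0.059.
[in] = 9.37 / 0.059 = 158.8 mmol/L.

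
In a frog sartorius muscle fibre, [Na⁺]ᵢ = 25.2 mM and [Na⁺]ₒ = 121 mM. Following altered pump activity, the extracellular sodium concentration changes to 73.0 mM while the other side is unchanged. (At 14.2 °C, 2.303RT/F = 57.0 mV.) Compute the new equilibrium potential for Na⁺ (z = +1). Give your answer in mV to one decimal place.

After the shift: [Na⁺]_out = 73.0, [Na⁺]_in = 25.2 mM.
E_new = (57.0/1)·log₁₀(73.0/25.2) = 57.00 · (0.4619) = 26.33 mV

26.3 mV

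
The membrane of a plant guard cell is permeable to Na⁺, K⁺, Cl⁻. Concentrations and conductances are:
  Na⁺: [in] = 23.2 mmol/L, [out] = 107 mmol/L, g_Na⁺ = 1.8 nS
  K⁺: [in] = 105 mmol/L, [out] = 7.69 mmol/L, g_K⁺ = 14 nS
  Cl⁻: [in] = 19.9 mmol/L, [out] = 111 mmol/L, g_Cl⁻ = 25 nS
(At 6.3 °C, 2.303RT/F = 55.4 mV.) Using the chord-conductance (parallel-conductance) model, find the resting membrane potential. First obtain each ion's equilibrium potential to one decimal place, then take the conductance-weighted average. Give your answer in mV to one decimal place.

-45.3 mV

E_Na⁺ = (55.4/1)·log₁₀(107/23.2) = 36.8 mV
E_K⁺ = (55.4/1)·log₁₀(7.69/105) = -62.9 mV
E_Cl⁻ = (55.4/-1)·log₁₀(111/19.9) = -41.4 mV
Vm = (Σ gᵢEᵢ)/(Σ gᵢ) = (1.8·36.8 + 14·-62.9 + 25·-41.4) / (1.8 + 14 + 25)
= -1849.36 / 40.8 = -45.33 mV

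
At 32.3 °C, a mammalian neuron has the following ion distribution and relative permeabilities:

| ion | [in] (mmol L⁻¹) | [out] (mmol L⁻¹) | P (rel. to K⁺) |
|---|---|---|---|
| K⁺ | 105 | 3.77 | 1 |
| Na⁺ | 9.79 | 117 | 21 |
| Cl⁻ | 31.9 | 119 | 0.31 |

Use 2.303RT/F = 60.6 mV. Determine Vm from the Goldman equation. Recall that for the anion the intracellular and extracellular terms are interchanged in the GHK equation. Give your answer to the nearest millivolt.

52 mV

Vm = 60.6 · log₁₀[(Σ P·[cation]ₒ + Σ P·[anion]ᵢ) / (Σ P·[cation]ᵢ + Σ P·[anion]ₒ)]
Numerator = 1×3.77 + 21×117 + 0.31×31.9 = 2471
Denominator = 1×105 + 21×9.79 + 0.31×119 = 347.5
Vm = 60.6 · log₁₀(7.1102) = 60.6 × (0.8519) = 51.62 mV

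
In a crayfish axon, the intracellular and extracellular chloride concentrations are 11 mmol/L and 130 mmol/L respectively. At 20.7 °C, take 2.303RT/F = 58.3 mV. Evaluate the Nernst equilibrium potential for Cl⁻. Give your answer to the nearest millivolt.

-63 mV

E = (58.3/z) · log₁₀([Cl⁻]_out/[Cl⁻]_in) with z = -1.
For an anion, dividing by z = -1 reverses the sign.
= (58.3/-1) · log₁₀(130/11) = -58.30 · log₁₀(11.82)
= -58.30 · (1.0726) = -62.53 mV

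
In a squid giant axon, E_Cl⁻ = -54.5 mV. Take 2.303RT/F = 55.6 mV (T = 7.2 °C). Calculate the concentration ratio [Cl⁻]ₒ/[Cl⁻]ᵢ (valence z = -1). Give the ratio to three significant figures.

log₁₀([out]/[in]) = E·z/(55.6) = -54.5 × -1 / 55.6 = 0.9802
[out]/[in] = 10^(0.9802) = 9.555

9.55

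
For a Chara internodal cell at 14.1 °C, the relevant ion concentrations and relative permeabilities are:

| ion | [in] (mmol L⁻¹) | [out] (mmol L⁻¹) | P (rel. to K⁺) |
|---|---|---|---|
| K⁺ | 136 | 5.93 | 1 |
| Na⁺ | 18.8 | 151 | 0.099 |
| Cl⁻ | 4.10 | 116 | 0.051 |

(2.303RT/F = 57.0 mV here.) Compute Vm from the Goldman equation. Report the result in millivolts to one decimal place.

-47.5 mV

Vm = 57.0 · log₁₀[(Σ P·[cation]ₒ + Σ P·[anion]ᵢ) / (Σ P·[cation]ᵢ + Σ P·[anion]ₒ)]
Numerator = 1×5.93 + 0.099×151 + 0.051×4.10 = 21.09
Denominator = 1×136 + 0.099×18.8 + 0.051×116 = 143.8
Vm = 57.0 · log₁₀(0.14667) = 57.0 × (-0.8337) = -47.52 mV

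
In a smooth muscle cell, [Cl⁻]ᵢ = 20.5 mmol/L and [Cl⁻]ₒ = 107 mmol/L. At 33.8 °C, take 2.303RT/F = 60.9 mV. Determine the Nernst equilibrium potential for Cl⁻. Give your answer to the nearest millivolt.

E = (60.9/z) · log₁₀([Cl⁻]_out/[Cl⁻]_in) with z = -1.
For an anion, dividing by z = -1 reverses the sign.
= (60.9/-1) · log₁₀(107/20.5) = -60.90 · log₁₀(5.22)
= -60.90 · (0.7176) = -43.70 mV

-44 mV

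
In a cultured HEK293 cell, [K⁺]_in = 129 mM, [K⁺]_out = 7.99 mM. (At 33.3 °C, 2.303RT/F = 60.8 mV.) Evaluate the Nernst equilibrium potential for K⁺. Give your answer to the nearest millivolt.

-73 mV

E = (60.8/z) · log₁₀([K⁺]_out/[K⁺]_in) with z = +1.
= (60.8/1) · log₁₀(7.99/129) = 60.80 · log₁₀(0.06194)
= 60.80 · (-1.2080) = -73.45 mV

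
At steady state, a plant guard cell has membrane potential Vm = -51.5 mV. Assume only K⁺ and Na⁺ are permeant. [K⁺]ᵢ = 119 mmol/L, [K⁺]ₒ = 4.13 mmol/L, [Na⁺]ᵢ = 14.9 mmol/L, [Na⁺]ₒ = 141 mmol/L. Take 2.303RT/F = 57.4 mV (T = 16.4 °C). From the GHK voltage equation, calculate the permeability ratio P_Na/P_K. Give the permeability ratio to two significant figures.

0.079

Let α = P_Na/P_K. GHK: Vm = 57.4·log₁₀[(Kₒ + α·Naₒ)/(Kᵢ + α·Naᵢ)].
10^(Vm/57.4) = 10^(-51.5/57.4) = 0.1267
So 0.1267·(Kᵢ + α·Naᵢ) = Kₒ + α·Naₒ → α = (0.1267·119.0 − 4.13) / (141.0 − 0.1267·14.9)
α = (15.08 − 4.13) / (141.0 − 1.888) = 10.95/139.1 = 0.0787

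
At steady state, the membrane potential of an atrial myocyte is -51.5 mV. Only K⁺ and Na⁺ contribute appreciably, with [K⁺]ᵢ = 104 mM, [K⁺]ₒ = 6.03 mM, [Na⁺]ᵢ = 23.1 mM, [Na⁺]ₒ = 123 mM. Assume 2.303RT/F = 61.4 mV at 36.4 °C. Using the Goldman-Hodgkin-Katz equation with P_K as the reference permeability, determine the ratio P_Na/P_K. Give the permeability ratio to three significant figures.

Let α = P_Na/P_K. GHK: Vm = 61.4·log₁₀[(Kₒ + α·Naₒ)/(Kᵢ + α·Naᵢ)].
10^(Vm/61.4) = 10^(-51.5/61.4) = 0.14496
So 0.14496·(Kᵢ + α·Naᵢ) = Kₒ + α·Naₒ → α = (0.14496·104.0 − 6.03) / (123.0 − 0.14496·23.1)
α = (15.08 − 6.03) / (123.0 − 3.348) = 9.045/119.7 = 0.0756

0.0756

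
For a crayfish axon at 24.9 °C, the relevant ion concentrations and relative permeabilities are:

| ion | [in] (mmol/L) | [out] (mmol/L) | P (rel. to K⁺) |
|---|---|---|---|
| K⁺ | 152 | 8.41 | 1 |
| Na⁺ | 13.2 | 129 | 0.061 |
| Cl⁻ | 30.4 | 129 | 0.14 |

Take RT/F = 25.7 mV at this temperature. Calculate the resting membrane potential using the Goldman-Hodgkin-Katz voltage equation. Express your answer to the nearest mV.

Vm = 25.7 · ln[(Σ P·[cation]ₒ + Σ P·[anion]ᵢ) / (Σ P·[cation]ᵢ + Σ P·[anion]ₒ)]
Numerator = 1×8.41 + 0.061×129 + 0.14×30.4 = 20.54
Denominator = 1×152 + 0.061×13.2 + 0.14×129 = 170.9
Vm = 25.7 · ln(0.12018) = 25.7 × (-2.1187) = -54.45 mV

-54 mV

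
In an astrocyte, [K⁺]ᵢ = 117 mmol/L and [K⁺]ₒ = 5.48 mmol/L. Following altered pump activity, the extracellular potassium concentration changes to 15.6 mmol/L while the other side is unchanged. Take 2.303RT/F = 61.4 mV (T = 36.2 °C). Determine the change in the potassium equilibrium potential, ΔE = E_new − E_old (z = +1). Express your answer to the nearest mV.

28 mV

E_old = (61.4/1)·log₁₀(5.48/117) = -81.63 mV
E_new = (61.4/1)·log₁₀(15.6/117) = -53.73 mV
ΔE = -53.73 − (-81.63) = 27.90 mV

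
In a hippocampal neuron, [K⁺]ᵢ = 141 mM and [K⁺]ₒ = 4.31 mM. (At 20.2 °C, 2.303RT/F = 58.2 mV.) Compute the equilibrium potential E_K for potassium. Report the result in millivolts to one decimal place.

E = (58.2/z) · log₁₀([K⁺]_out/[K⁺]_in) with z = +1.
= (58.2/1) · log₁₀(4.31/141) = 58.20 · log₁₀(0.03057)
= 58.20 · (-1.5147) = -88.16 mV

-88.2 mV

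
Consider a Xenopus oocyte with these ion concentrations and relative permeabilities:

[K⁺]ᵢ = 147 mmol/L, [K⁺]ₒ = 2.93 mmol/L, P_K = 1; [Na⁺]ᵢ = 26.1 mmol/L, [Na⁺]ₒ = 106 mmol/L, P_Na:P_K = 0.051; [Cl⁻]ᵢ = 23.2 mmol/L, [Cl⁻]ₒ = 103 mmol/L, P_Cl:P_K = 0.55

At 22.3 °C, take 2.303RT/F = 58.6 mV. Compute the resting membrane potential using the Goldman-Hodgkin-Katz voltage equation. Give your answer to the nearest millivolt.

-58 mV

Vm = 58.6 · log₁₀[(Σ P·[cation]ₒ + Σ P·[anion]ᵢ) / (Σ P·[cation]ᵢ + Σ P·[anion]ₒ)]
Numerator = 1×2.93 + 0.051×106 + 0.55×23.2 = 21.1
Denominator = 1×147 + 0.051×26.1 + 0.55×103 = 205
Vm = 58.6 · log₁₀(0.10292) = 58.6 × (-0.9875) = -57.87 mV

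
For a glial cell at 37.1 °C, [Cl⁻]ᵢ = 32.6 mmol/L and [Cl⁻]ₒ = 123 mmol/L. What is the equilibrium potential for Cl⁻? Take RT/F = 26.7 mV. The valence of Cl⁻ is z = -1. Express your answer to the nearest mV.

E = (26.7/z) · ln([Cl⁻]_out/[Cl⁻]_in) with z = -1.
For an anion, dividing by z = -1 reverses the sign.
= (26.7/-1) · ln(123/32.6) = -26.70 · ln(3.773)
= -26.70 · (1.3279) = -35.45 mV

-35 mV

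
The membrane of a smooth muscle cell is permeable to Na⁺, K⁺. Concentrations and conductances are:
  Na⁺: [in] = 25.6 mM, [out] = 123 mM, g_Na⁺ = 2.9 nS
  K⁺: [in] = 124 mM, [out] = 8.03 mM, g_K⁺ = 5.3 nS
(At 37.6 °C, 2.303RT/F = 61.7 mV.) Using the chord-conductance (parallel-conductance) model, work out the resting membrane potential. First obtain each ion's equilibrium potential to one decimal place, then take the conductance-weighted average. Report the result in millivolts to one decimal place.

-32.5 mV

E_Na⁺ = (61.7/1)·log₁₀(123/25.6) = 42.1 mV
E_K⁺ = (61.7/1)·log₁₀(8.03/124) = -73.3 mV
Vm = (Σ gᵢEᵢ)/(Σ gᵢ) = (2.9·42.1 + 5.3·-73.3) / (2.9 + 5.3)
= -266.40 / 8.2 = -32.49 mV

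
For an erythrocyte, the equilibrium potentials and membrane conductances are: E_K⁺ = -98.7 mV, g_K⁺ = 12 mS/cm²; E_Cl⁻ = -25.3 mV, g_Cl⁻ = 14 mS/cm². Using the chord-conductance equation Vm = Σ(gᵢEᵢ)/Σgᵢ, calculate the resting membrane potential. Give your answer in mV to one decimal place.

-59.2 mV

Σ gᵢEᵢ = 12·(-98.7) + 14·(-25.3) = -1538.60
Σ gᵢ = 12 + 14 = 26
Vm = -1538.60 / 26 = -59.18 mV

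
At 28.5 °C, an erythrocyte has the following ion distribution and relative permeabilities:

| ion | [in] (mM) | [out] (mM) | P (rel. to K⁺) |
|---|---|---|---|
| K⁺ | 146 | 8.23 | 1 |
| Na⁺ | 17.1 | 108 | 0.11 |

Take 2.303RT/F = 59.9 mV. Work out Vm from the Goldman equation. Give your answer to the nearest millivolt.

Vm = 59.9 · log₁₀[(Σ P·[cation]ₒ + Σ P·[anion]ᵢ) / (Σ P·[cation]ᵢ + Σ P·[anion]ₒ)]
Numerator = 1×8.23 + 0.11×108 = 20.11
Denominator = 1×146 + 0.11×17.1 = 147.9
Vm = 59.9 · log₁₀(0.13599) = 59.9 × (-0.8665) = -51.90 mV

-52 mV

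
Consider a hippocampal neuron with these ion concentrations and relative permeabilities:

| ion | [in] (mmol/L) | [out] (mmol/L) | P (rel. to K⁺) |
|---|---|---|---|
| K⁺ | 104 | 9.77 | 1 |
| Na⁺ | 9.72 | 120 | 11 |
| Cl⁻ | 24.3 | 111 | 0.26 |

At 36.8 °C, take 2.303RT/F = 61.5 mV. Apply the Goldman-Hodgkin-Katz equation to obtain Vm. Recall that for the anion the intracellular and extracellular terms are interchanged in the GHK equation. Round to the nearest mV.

46 mV

Vm = 61.5 · log₁₀[(Σ P·[cation]ₒ + Σ P·[anion]ᵢ) / (Σ P·[cation]ᵢ + Σ P·[anion]ₒ)]
Numerator = 1×9.77 + 11×120 + 0.26×24.3 = 1336
Denominator = 1×104 + 11×9.72 + 0.26×111 = 239.8
Vm = 61.5 · log₁₀(5.5721) = 61.5 × (0.7460) = 45.88 mV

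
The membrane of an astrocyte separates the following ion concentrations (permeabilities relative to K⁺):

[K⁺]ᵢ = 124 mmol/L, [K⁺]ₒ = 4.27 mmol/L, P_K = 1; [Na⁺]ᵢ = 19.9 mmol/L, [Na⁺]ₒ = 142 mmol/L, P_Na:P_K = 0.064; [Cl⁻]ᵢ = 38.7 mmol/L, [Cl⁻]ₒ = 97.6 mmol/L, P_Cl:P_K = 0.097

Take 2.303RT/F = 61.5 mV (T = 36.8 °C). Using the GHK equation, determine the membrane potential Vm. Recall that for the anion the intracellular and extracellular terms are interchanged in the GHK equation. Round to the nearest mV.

-55 mV

Vm = 61.5 · log₁₀[(Σ P·[cation]ₒ + Σ P·[anion]ᵢ) / (Σ P·[cation]ᵢ + Σ P·[anion]ₒ)]
Numerator = 1×4.27 + 0.064×142 + 0.097×38.7 = 17.11
Denominator = 1×124 + 0.064×19.9 + 0.097×97.6 = 134.7
Vm = 61.5 · log₁₀(0.127) = 61.5 × (-0.8962) = -55.12 mV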